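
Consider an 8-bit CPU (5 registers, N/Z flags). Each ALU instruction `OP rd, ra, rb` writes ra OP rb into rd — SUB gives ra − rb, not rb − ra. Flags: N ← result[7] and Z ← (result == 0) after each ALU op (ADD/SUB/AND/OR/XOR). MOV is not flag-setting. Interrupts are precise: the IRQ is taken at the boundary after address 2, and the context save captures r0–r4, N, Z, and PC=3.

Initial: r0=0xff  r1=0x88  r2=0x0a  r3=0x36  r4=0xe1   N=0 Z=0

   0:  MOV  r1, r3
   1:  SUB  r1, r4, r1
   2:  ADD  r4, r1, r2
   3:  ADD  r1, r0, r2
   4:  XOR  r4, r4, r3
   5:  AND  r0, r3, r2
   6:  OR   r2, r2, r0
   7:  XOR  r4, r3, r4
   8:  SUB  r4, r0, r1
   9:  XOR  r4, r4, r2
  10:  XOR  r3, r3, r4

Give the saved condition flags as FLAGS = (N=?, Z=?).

FLAGS = (N=1, Z=0)

after  0: r0=0xff r1=0x36 r2=0x0a r3=0x36 r4=0xe1  N=0 Z=0
after  1: r0=0xff r1=0xab r2=0x0a r3=0x36 r4=0xe1  N=1 Z=0
after  2: r0=0xff r1=0xab r2=0x0a r3=0x36 r4=0xb5  N=1 Z=0
-- IRQ taken; context saved, return-PC = 3 --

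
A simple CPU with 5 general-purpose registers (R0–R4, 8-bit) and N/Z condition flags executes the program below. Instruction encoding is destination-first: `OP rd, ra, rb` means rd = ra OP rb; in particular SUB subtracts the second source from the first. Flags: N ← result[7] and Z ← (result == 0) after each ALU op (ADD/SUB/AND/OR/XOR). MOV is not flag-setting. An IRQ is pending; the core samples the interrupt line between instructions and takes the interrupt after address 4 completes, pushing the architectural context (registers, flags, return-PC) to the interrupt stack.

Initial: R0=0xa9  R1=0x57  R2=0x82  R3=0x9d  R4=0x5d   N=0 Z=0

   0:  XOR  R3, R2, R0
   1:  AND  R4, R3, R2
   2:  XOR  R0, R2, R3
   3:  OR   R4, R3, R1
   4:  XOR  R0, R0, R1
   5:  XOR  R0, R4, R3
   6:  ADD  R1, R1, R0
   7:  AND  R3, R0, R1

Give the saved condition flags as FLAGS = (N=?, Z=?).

FLAGS = (N=1, Z=0)

after  0: R0=0xa9 R1=0x57 R2=0x82 R3=0x2b R4=0x5d  N=0 Z=0
after  1: R0=0xa9 R1=0x57 R2=0x82 R3=0x2b R4=0x02  N=0 Z=0
after  2: R0=0xa9 R1=0x57 R2=0x82 R3=0x2b R4=0x02  N=1 Z=0
after  3: R0=0xa9 R1=0x57 R2=0x82 R3=0x2b R4=0x7f  N=0 Z=0
after  4: R0=0xfe R1=0x57 R2=0x82 R3=0x2b R4=0x7f  N=1 Z=0
-- IRQ taken; context saved, return-PC = 5 --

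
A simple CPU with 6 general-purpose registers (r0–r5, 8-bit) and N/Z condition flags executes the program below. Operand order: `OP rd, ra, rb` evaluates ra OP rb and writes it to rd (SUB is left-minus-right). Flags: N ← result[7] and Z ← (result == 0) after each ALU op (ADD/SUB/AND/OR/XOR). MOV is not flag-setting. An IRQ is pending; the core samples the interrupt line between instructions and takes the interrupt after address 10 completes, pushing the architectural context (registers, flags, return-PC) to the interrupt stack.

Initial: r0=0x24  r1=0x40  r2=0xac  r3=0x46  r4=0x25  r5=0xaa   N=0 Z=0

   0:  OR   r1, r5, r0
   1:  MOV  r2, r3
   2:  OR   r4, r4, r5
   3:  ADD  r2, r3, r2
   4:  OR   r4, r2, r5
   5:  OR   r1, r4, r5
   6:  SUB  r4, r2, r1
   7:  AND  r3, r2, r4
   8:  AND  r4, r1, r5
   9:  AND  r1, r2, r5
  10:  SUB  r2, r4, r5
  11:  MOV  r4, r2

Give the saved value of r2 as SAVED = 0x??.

after  0: r0=0x24 r1=0xae r2=0xac r3=0x46 r4=0x25 r5=0xaa  N=1 Z=0
after  1: r0=0x24 r1=0xae r2=0x46 r3=0x46 r4=0x25 r5=0xaa  N=1 Z=0
after  2: r0=0x24 r1=0xae r2=0x46 r3=0x46 r4=0xaf r5=0xaa  N=1 Z=0
after  3: r0=0x24 r1=0xae r2=0x8c r3=0x46 r4=0xaf r5=0xaa  N=1 Z=0
after  4: r0=0x24 r1=0xae r2=0x8c r3=0x46 r4=0xae r5=0xaa  N=1 Z=0
after  5: r0=0x24 r1=0xae r2=0x8c r3=0x46 r4=0xae r5=0xaa  N=1 Z=0
after  6: r0=0x24 r1=0xae r2=0x8c r3=0x46 r4=0xde r5=0xaa  N=1 Z=0
after  7: r0=0x24 r1=0xae r2=0x8c r3=0x8c r4=0xde r5=0xaa  N=1 Z=0
after  8: r0=0x24 r1=0xae r2=0x8c r3=0x8c r4=0xaa r5=0xaa  N=1 Z=0
after  9: r0=0x24 r1=0x88 r2=0x8c r3=0x8c r4=0xaa r5=0xaa  N=1 Z=0
after 10: r0=0x24 r1=0x88 r2=0x00 r3=0x8c r4=0xaa r5=0xaa  N=0 Z=1
-- IRQ taken; context saved, return-PC = 11 --

SAVED = 0x00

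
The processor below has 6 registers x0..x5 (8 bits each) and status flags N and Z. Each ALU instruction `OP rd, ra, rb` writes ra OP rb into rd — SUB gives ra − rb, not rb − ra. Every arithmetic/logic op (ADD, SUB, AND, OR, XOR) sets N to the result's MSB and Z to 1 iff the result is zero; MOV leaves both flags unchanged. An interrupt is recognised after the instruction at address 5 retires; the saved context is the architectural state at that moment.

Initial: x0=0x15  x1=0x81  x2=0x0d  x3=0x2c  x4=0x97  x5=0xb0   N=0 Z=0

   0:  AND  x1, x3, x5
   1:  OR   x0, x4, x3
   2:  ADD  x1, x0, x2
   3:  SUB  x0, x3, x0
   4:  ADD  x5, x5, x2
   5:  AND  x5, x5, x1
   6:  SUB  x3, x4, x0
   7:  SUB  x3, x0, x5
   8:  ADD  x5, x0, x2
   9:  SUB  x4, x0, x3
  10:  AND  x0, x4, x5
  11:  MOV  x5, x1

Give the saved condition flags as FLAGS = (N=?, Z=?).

after  0: x0=0x15 x1=0x20 x2=0x0d x3=0x2c x4=0x97 x5=0xb0  N=0 Z=0
after  1: x0=0xbf x1=0x20 x2=0x0d x3=0x2c x4=0x97 x5=0xb0  N=1 Z=0
after  2: x0=0xbf x1=0xcc x2=0x0d x3=0x2c x4=0x97 x5=0xb0  N=1 Z=0
after  3: x0=0x6d x1=0xcc x2=0x0d x3=0x2c x4=0x97 x5=0xb0  N=0 Z=0
after  4: x0=0x6d x1=0xcc x2=0x0d x3=0x2c x4=0x97 x5=0xbd  N=1 Z=0
after  5: x0=0x6d x1=0xcc x2=0x0d x3=0x2c x4=0x97 x5=0x8c  N=1 Z=0
-- IRQ taken; context saved, return-PC = 6 --

FLAGS = (N=1, Z=0)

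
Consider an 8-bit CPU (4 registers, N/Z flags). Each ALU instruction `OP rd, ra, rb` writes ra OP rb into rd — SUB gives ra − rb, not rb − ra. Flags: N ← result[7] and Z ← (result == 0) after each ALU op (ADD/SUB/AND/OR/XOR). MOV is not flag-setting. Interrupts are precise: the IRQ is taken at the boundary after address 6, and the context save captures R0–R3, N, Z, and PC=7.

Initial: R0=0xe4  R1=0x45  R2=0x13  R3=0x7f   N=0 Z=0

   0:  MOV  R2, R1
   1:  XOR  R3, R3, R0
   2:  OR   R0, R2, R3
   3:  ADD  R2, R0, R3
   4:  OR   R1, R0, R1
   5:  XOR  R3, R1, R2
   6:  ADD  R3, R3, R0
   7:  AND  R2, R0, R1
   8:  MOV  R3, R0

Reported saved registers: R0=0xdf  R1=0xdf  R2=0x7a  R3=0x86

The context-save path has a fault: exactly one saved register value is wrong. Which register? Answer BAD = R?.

after  0: R0=0xe4 R1=0x45 R2=0x45 R3=0x7f  N=0 Z=0
after  1: R0=0xe4 R1=0x45 R2=0x45 R3=0x9b  N=1 Z=0
after  2: R0=0xdf R1=0x45 R2=0x45 R3=0x9b  N=1 Z=0
after  3: R0=0xdf R1=0x45 R2=0x7a R3=0x9b  N=0 Z=0
after  4: R0=0xdf R1=0xdf R2=0x7a R3=0x9b  N=1 Z=0
after  5: R0=0xdf R1=0xdf R2=0x7a R3=0xa5  N=1 Z=0
after  6: R0=0xdf R1=0xdf R2=0x7a R3=0x84  N=1 Z=0
-- IRQ taken; context saved, return-PC = 7 --
mismatch: R3: reported 0x86 vs actual 0x84

BAD = R3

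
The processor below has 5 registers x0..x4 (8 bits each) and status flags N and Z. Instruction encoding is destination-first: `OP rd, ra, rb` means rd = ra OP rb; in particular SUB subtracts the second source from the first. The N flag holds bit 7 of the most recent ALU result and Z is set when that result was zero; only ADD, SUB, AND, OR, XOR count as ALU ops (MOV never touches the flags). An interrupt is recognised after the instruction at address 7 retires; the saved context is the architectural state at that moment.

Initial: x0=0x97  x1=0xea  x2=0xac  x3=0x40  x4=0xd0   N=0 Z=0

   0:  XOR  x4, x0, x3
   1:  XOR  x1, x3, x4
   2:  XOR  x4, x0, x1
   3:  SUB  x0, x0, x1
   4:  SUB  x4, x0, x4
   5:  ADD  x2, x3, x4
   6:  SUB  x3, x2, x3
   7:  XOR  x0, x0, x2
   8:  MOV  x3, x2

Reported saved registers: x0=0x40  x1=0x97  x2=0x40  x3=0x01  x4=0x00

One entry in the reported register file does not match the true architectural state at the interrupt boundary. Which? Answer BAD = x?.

BAD = x3

after  0: x0=0x97 x1=0xea x2=0xac x3=0x40 x4=0xd7  N=1 Z=0
after  1: x0=0x97 x1=0x97 x2=0xac x3=0x40 x4=0xd7  N=1 Z=0
after  2: x0=0x97 x1=0x97 x2=0xac x3=0x40 x4=0x00  N=0 Z=1
after  3: x0=0x00 x1=0x97 x2=0xac x3=0x40 x4=0x00  N=0 Z=1
after  4: x0=0x00 x1=0x97 x2=0xac x3=0x40 x4=0x00  N=0 Z=1
after  5: x0=0x00 x1=0x97 x2=0x40 x3=0x40 x4=0x00  N=0 Z=0
after  6: x0=0x00 x1=0x97 x2=0x40 x3=0x00 x4=0x00  N=0 Z=1
after  7: x0=0x40 x1=0x97 x2=0x40 x3=0x00 x4=0x00  N=0 Z=0
-- IRQ taken; context saved, return-PC = 8 --
mismatch: x3: reported 0x01 vs actual 0x00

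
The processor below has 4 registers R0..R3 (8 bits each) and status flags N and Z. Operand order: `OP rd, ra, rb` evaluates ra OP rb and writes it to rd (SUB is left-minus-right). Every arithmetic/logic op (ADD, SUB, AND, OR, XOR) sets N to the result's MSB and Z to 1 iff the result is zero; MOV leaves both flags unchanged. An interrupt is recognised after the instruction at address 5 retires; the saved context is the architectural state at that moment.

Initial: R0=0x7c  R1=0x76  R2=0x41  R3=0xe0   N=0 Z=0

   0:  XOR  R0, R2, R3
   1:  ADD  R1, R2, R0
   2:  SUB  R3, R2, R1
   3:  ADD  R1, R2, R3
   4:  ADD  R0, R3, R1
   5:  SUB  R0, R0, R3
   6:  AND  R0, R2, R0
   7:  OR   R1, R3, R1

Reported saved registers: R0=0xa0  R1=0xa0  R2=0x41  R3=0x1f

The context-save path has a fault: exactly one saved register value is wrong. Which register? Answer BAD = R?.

BAD = R3

after  0: R0=0xa1 R1=0x76 R2=0x41 R3=0xe0  N=1 Z=0
after  1: R0=0xa1 R1=0xe2 R2=0x41 R3=0xe0  N=1 Z=0
after  2: R0=0xa1 R1=0xe2 R2=0x41 R3=0x5f  N=0 Z=0
after  3: R0=0xa1 R1=0xa0 R2=0x41 R3=0x5f  N=1 Z=0
after  4: R0=0xff R1=0xa0 R2=0x41 R3=0x5f  N=1 Z=0
after  5: R0=0xa0 R1=0xa0 R2=0x41 R3=0x5f  N=1 Z=0
-- IRQ taken; context saved, return-PC = 6 --
mismatch: R3: reported 0x1f vs actual 0x5f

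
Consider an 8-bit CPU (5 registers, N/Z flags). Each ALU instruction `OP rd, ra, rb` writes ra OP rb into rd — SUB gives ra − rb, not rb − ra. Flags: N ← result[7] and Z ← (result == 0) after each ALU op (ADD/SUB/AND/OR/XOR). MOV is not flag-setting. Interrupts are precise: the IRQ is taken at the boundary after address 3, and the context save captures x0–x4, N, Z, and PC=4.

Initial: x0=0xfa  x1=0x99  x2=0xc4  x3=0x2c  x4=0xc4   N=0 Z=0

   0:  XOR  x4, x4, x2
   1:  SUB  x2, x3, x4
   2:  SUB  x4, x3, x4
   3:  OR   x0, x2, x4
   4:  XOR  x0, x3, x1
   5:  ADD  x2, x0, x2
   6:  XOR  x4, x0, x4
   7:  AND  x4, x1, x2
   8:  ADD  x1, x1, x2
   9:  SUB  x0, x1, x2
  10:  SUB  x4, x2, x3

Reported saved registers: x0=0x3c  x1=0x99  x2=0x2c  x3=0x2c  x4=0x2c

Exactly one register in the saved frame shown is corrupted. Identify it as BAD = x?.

after  0: x0=0xfa x1=0x99 x2=0xc4 x3=0x2c x4=0x00  N=0 Z=1
after  1: x0=0xfa x1=0x99 x2=0x2c x3=0x2c x4=0x00  N=0 Z=0
after  2: x0=0xfa x1=0x99 x2=0x2c x3=0x2c x4=0x2c  N=0 Z=0
after  3: x0=0x2c x1=0x99 x2=0x2c x3=0x2c x4=0x2c  N=0 Z=0
-- IRQ taken; context saved, return-PC = 4 --
mismatch: x0: reported 0x3c vs actual 0x2c

BAD = x0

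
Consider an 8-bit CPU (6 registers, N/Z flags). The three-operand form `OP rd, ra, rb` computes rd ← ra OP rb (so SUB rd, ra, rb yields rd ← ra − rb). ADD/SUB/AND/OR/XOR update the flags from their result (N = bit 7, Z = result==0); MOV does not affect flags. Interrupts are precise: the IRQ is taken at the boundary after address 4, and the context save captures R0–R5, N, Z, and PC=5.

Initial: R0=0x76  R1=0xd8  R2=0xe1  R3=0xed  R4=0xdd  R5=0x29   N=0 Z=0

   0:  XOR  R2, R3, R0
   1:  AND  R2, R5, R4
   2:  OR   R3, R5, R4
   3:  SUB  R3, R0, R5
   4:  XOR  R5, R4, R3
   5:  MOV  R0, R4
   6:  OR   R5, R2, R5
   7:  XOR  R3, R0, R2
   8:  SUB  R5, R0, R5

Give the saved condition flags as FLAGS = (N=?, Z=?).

FLAGS = (N=1, Z=0)

after  0: R0=0x76 R1=0xd8 R2=0x9b R3=0xed R4=0xdd R5=0x29  N=1 Z=0
after  1: R0=0x76 R1=0xd8 R2=0x09 R3=0xed R4=0xdd R5=0x29  N=0 Z=0
after  2: R0=0x76 R1=0xd8 R2=0x09 R3=0xfd R4=0xdd R5=0x29  N=1 Z=0
after  3: R0=0x76 R1=0xd8 R2=0x09 R3=0x4d R4=0xdd R5=0x29  N=0 Z=0
after  4: R0=0x76 R1=0xd8 R2=0x09 R3=0x4d R4=0xdd R5=0x90  N=1 Z=0
-- IRQ taken; context saved, return-PC = 5 --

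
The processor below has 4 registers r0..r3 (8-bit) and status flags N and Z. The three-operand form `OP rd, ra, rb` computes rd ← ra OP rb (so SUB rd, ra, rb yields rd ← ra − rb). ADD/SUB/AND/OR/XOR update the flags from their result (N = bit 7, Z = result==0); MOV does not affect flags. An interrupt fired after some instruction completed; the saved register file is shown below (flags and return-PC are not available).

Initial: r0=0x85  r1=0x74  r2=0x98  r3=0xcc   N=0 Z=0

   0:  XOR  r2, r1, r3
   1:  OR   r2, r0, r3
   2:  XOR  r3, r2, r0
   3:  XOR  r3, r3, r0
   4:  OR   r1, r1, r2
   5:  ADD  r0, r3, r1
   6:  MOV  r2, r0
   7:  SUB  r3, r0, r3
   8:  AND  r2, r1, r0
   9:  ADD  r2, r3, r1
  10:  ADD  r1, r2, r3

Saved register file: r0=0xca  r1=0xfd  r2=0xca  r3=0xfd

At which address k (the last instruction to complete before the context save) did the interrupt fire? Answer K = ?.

after  0: r0=0x85 r1=0x74 r2=0xb8 r3=0xcc  N=1 Z=0
after  1: r0=0x85 r1=0x74 r2=0xcd r3=0xcc  N=1 Z=0
after  2: r0=0x85 r1=0x74 r2=0xcd r3=0x48  N=0 Z=0
after  3: r0=0x85 r1=0x74 r2=0xcd r3=0xcd  N=1 Z=0
after  4: r0=0x85 r1=0xfd r2=0xcd r3=0xcd  N=1 Z=0
after  5: r0=0xca r1=0xfd r2=0xcd r3=0xcd  N=1 Z=0
after  6: r0=0xca r1=0xfd r2=0xca r3=0xcd  N=1 Z=0
after  7: r0=0xca r1=0xfd r2=0xca r3=0xfd  N=1 Z=0
-- IRQ taken; context saved, return-PC = 8 --

K = 7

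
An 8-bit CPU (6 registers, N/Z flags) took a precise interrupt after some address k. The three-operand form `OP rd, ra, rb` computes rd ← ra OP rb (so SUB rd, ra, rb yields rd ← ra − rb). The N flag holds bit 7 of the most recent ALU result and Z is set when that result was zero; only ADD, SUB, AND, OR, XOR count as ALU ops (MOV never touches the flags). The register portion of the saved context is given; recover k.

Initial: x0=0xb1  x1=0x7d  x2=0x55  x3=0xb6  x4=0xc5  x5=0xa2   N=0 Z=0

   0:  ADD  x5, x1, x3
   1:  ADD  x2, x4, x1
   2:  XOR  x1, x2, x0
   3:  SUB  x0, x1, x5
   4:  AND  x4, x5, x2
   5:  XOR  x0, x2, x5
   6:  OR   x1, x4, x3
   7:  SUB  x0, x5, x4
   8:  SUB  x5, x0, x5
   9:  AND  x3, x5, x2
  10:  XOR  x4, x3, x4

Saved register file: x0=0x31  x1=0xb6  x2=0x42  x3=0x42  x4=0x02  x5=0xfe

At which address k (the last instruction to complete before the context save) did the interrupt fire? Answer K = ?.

after  0: x0=0xb1 x1=0x7d x2=0x55 x3=0xb6 x4=0xc5 x5=0x33  N=0 Z=0
after  1: x0=0xb1 x1=0x7d x2=0x42 x3=0xb6 x4=0xc5 x5=0x33  N=0 Z=0
after  2: x0=0xb1 x1=0xf3 x2=0x42 x3=0xb6 x4=0xc5 x5=0x33  N=1 Z=0
after  3: x0=0xc0 x1=0xf3 x2=0x42 x3=0xb6 x4=0xc5 x5=0x33  N=1 Z=0
after  4: x0=0xc0 x1=0xf3 x2=0x42 x3=0xb6 x4=0x02 x5=0x33  N=0 Z=0
after  5: x0=0x71 x1=0xf3 x2=0x42 x3=0xb6 x4=0x02 x5=0x33  N=0 Z=0
after  6: x0=0x71 x1=0xb6 x2=0x42 x3=0xb6 x4=0x02 x5=0x33  N=1 Z=0
after  7: x0=0x31 x1=0xb6 x2=0x42 x3=0xb6 x4=0x02 x5=0x33  N=0 Z=0
after  8: x0=0x31 x1=0xb6 x2=0x42 x3=0xb6 x4=0x02 x5=0xfe  N=1 Z=0
after  9: x0=0x31 x1=0xb6 x2=0x42 x3=0x42 x4=0x02 x5=0xfe  N=0 Z=0
-- IRQ taken; context saved, return-PC = 10 --

K = 9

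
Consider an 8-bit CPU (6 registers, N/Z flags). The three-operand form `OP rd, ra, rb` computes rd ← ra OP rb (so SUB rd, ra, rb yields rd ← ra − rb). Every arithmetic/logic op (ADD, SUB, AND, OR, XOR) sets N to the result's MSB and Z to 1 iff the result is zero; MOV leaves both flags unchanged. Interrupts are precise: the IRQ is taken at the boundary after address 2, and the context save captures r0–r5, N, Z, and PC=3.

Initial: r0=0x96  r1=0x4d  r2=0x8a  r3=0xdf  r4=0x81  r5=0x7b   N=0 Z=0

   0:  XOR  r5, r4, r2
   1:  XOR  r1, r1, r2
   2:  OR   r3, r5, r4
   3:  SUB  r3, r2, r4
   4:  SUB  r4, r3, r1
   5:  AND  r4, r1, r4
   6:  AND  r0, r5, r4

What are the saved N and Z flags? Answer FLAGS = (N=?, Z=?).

FLAGS = (N=1, Z=0)

after  0: r0=0x96 r1=0x4d r2=0x8a r3=0xdf r4=0x81 r5=0x0b  N=0 Z=0
after  1: r0=0x96 r1=0xc7 r2=0x8a r3=0xdf r4=0x81 r5=0x0b  N=1 Z=0
after  2: r0=0x96 r1=0xc7 r2=0x8a r3=0x8b r4=0x81 r5=0x0b  N=1 Z=0
-- IRQ taken; context saved, return-PC = 3 --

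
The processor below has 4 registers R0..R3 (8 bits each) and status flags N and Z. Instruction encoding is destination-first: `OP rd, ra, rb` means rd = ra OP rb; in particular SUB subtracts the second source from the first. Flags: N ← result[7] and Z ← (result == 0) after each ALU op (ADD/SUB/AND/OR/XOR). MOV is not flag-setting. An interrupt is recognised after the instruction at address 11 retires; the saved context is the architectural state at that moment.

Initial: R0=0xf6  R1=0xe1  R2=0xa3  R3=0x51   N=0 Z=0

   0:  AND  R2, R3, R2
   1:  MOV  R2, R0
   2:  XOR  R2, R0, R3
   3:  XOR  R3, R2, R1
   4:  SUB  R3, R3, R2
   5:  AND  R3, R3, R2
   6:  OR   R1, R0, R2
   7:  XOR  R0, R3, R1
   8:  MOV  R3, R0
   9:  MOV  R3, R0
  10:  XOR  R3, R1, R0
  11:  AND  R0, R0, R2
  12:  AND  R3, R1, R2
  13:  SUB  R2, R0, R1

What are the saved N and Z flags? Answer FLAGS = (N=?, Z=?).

after  0: R0=0xf6 R1=0xe1 R2=0x01 R3=0x51  N=0 Z=0
after  1: R0=0xf6 R1=0xe1 R2=0xf6 R3=0x51  N=0 Z=0
after  2: R0=0xf6 R1=0xe1 R2=0xa7 R3=0x51  N=1 Z=0
after  3: R0=0xf6 R1=0xe1 R2=0xa7 R3=0x46  N=0 Z=0
after  4: R0=0xf6 R1=0xe1 R2=0xa7 R3=0x9f  N=1 Z=0
after  5: R0=0xf6 R1=0xe1 R2=0xa7 R3=0x87  N=1 Z=0
after  6: R0=0xf6 R1=0xf7 R2=0xa7 R3=0x87  N=1 Z=0
after  7: R0=0x70 R1=0xf7 R2=0xa7 R3=0x87  N=0 Z=0
after  8: R0=0x70 R1=0xf7 R2=0xa7 R3=0x70  N=0 Z=0
after  9: R0=0x70 R1=0xf7 R2=0xa7 R3=0x70  N=0 Z=0
after 10: R0=0x70 R1=0xf7 R2=0xa7 R3=0x87  N=1 Z=0
after 11: R0=0x20 R1=0xf7 R2=0xa7 R3=0x87  N=0 Z=0
-- IRQ taken; context saved, return-PC = 12 --

FLAGS = (N=0, Z=0)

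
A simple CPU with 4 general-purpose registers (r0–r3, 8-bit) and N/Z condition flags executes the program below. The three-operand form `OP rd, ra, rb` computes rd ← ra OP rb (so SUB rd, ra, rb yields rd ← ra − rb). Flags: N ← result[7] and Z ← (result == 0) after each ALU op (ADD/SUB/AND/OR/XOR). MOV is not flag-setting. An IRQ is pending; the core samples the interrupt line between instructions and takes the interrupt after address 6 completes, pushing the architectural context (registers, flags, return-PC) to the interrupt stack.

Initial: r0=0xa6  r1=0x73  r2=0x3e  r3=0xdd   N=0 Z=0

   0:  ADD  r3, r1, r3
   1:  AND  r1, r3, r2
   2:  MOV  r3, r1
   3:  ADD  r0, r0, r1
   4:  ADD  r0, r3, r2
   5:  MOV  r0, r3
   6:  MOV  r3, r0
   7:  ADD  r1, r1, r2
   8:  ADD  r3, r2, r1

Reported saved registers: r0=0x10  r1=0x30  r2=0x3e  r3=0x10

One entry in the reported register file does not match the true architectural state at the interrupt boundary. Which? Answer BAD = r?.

BAD = r1

after  0: r0=0xa6 r1=0x73 r2=0x3e r3=0x50  N=0 Z=0
after  1: r0=0xa6 r1=0x10 r2=0x3e r3=0x50  N=0 Z=0
after  2: r0=0xa6 r1=0x10 r2=0x3e r3=0x10  N=0 Z=0
after  3: r0=0xb6 r1=0x10 r2=0x3e r3=0x10  N=1 Z=0
after  4: r0=0x4e r1=0x10 r2=0x3e r3=0x10  N=0 Z=0
after  5: r0=0x10 r1=0x10 r2=0x3e r3=0x10  N=0 Z=0
after  6: r0=0x10 r1=0x10 r2=0x3e r3=0x10  N=0 Z=0
-- IRQ taken; context saved, return-PC = 7 --
mismatch: r1: reported 0x30 vs actual 0x10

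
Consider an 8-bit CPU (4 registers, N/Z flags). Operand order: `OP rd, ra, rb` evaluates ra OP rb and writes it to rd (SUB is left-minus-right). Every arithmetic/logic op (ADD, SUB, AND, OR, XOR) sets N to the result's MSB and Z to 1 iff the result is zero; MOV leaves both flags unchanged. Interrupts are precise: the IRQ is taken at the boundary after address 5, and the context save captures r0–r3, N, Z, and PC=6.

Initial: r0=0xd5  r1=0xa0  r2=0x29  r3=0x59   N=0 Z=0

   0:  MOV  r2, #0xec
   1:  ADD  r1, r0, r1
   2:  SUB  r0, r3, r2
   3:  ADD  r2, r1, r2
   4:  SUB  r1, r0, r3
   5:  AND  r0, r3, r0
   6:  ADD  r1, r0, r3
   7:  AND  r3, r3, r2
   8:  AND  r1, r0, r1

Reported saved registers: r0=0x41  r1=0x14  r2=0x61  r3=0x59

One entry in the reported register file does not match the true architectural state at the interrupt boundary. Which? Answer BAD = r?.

after  0: r0=0xd5 r1=0xa0 r2=0xec r3=0x59  N=0 Z=0
after  1: r0=0xd5 r1=0x75 r2=0xec r3=0x59  N=0 Z=0
after  2: r0=0x6d r1=0x75 r2=0xec r3=0x59  N=0 Z=0
after  3: r0=0x6d r1=0x75 r2=0x61 r3=0x59  N=0 Z=0
after  4: r0=0x6d r1=0x14 r2=0x61 r3=0x59  N=0 Z=0
after  5: r0=0x49 r1=0x14 r2=0x61 r3=0x59  N=0 Z=0
-- IRQ taken; context saved, return-PC = 6 --
mismatch: r0: reported 0x41 vs actual 0x49

BAD = r0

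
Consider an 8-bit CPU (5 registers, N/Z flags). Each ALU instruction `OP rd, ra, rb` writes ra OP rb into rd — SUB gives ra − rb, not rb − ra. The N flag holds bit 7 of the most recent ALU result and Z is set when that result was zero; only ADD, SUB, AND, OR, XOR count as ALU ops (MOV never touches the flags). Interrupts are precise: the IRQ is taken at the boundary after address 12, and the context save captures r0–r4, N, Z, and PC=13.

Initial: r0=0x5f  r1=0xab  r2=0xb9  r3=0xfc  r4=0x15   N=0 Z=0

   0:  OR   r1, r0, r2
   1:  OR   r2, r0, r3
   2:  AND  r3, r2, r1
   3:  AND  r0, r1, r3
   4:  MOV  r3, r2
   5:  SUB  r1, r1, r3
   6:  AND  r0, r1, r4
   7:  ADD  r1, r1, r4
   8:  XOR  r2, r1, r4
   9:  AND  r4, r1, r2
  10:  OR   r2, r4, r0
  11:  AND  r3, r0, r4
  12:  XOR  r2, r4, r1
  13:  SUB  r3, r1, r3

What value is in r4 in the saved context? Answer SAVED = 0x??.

after  0: r0=0x5f r1=0xff r2=0xb9 r3=0xfc r4=0x15  N=1 Z=0
after  1: r0=0x5f r1=0xff r2=0xff r3=0xfc r4=0x15  N=1 Z=0
after  2: r0=0x5f r1=0xff r2=0xff r3=0xff r4=0x15  N=1 Z=0
after  3: r0=0xff r1=0xff r2=0xff r3=0xff r4=0x15  N=1 Z=0
after  4: r0=0xff r1=0xff r2=0xff r3=0xff r4=0x15  N=1 Z=0
after  5: r0=0xff r1=0x00 r2=0xff r3=0xff r4=0x15  N=0 Z=1
after  6: r0=0x00 r1=0x00 r2=0xff r3=0xff r4=0x15  N=0 Z=1
after  7: r0=0x00 r1=0x15 r2=0xff r3=0xff r4=0x15  N=0 Z=0
after  8: r0=0x00 r1=0x15 r2=0x00 r3=0xff r4=0x15  N=0 Z=1
after  9: r0=0x00 r1=0x15 r2=0x00 r3=0xff r4=0x00  N=0 Z=1
after 10: r0=0x00 r1=0x15 r2=0x00 r3=0xff r4=0x00  N=0 Z=1
after 11: r0=0x00 r1=0x15 r2=0x00 r3=0x00 r4=0x00  N=0 Z=1
after 12: r0=0x00 r1=0x15 r2=0x15 r3=0x00 r4=0x00  N=0 Z=0
-- IRQ taken; context saved, return-PC = 13 --

SAVED = 0x00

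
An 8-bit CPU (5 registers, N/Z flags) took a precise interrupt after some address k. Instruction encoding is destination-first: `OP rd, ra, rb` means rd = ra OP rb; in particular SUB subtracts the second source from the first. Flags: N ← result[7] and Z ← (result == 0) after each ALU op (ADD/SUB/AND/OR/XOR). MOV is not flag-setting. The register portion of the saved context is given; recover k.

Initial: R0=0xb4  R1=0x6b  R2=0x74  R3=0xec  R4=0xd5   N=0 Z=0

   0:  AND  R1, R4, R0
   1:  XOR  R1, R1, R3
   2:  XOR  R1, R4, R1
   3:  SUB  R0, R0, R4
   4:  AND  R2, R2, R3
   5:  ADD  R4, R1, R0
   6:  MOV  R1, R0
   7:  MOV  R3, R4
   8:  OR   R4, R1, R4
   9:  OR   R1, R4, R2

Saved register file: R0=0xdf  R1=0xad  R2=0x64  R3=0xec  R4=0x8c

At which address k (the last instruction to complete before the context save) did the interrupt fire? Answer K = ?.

K = 5

after  0: R0=0xb4 R1=0x94 R2=0x74 R3=0xec R4=0xd5  N=1 Z=0
after  1: R0=0xb4 R1=0x78 R2=0x74 R3=0xec R4=0xd5  N=0 Z=0
after  2: R0=0xb4 R1=0xad R2=0x74 R3=0xec R4=0xd5  N=1 Z=0
after  3: R0=0xdf R1=0xad R2=0x74 R3=0xec R4=0xd5  N=1 Z=0
after  4: R0=0xdf R1=0xad R2=0x64 R3=0xec R4=0xd5  N=0 Z=0
after  5: R0=0xdf R1=0xad R2=0x64 R3=0xec R4=0x8c  N=1 Z=0
-- IRQ taken; context saved, return-PC = 6 --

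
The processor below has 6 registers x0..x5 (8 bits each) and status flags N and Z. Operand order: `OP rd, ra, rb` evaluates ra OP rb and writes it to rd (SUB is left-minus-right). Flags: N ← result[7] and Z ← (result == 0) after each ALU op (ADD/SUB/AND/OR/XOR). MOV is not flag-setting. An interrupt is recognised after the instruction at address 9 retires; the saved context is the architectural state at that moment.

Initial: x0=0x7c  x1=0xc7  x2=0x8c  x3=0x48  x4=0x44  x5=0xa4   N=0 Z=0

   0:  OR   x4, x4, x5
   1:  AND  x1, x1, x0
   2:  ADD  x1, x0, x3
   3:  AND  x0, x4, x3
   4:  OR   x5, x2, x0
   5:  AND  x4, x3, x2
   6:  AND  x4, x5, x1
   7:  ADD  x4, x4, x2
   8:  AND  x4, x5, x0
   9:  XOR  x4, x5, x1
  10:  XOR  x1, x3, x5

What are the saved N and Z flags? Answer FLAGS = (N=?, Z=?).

after  0: x0=0x7c x1=0xc7 x2=0x8c x3=0x48 x4=0xe4 x5=0xa4  N=1 Z=0
after  1: x0=0x7c x1=0x44 x2=0x8c x3=0x48 x4=0xe4 x5=0xa4  N=0 Z=0
after  2: x0=0x7c x1=0xc4 x2=0x8c x3=0x48 x4=0xe4 x5=0xa4  N=1 Z=0
after  3: x0=0x40 x1=0xc4 x2=0x8c x3=0x48 x4=0xe4 x5=0xa4  N=0 Z=0
after  4: x0=0x40 x1=0xc4 x2=0x8c x3=0x48 x4=0xe4 x5=0xcc  N=1 Z=0
after  5: x0=0x40 x1=0xc4 x2=0x8c x3=0x48 x4=0x08 x5=0xcc  N=0 Z=0
after  6: x0=0x40 x1=0xc4 x2=0x8c x3=0x48 x4=0xc4 x5=0xcc  N=1 Z=0
after  7: x0=0x40 x1=0xc4 x2=0x8c x3=0x48 x4=0x50 x5=0xcc  N=0 Z=0
after  8: x0=0x40 x1=0xc4 x2=0x8c x3=0x48 x4=0x40 x5=0xcc  N=0 Z=0
after  9: x0=0x40 x1=0xc4 x2=0x8c x3=0x48 x4=0x08 x5=0xcc  N=0 Z=0
-- IRQ taken; context saved, return-PC = 10 --

FLAGS = (N=0, Z=0)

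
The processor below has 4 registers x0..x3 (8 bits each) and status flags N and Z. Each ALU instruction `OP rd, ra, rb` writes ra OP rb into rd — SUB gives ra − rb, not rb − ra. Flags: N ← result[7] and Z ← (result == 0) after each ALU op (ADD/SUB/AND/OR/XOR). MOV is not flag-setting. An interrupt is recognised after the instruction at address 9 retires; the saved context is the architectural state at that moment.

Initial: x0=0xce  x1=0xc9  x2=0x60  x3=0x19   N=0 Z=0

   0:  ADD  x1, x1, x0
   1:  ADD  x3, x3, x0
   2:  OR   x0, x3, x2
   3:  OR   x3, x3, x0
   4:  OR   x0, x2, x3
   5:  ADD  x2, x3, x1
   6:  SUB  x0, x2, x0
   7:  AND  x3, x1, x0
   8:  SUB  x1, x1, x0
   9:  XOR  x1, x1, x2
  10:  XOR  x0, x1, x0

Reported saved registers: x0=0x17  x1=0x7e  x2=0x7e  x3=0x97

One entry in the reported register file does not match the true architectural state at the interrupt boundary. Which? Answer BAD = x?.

after  0: x0=0xce x1=0x97 x2=0x60 x3=0x19  N=1 Z=0
after  1: x0=0xce x1=0x97 x2=0x60 x3=0xe7  N=1 Z=0
after  2: x0=0xe7 x1=0x97 x2=0x60 x3=0xe7  N=1 Z=0
after  3: x0=0xe7 x1=0x97 x2=0x60 x3=0xe7  N=1 Z=0
after  4: x0=0xe7 x1=0x97 x2=0x60 x3=0xe7  N=1 Z=0
after  5: x0=0xe7 x1=0x97 x2=0x7e x3=0xe7  N=0 Z=0
after  6: x0=0x97 x1=0x97 x2=0x7e x3=0xe7  N=1 Z=0
after  7: x0=0x97 x1=0x97 x2=0x7e x3=0x97  N=1 Z=0
after  8: x0=0x97 x1=0x00 x2=0x7e x3=0x97  N=0 Z=1
after  9: x0=0x97 x1=0x7e x2=0x7e x3=0x97  N=0 Z=0
-- IRQ taken; context saved, return-PC = 10 --
mismatch: x0: reported 0x17 vs actual 0x97

BAD = x0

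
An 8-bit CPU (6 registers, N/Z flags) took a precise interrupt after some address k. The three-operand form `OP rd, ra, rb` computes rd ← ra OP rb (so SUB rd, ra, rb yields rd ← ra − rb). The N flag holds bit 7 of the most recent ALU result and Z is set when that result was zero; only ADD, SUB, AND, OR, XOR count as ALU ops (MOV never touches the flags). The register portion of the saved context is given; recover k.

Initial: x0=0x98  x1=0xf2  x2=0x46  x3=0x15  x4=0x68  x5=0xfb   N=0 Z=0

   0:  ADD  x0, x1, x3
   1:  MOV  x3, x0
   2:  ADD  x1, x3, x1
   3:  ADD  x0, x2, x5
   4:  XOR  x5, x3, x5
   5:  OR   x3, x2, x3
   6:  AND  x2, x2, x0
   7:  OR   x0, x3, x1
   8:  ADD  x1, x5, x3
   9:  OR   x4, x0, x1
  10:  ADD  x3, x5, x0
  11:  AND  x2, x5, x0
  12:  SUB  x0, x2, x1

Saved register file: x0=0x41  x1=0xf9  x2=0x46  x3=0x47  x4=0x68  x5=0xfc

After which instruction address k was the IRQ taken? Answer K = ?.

K = 5

after  0: x0=0x07 x1=0xf2 x2=0x46 x3=0x15 x4=0x68 x5=0xfb  N=0 Z=0
after  1: x0=0x07 x1=0xf2 x2=0x46 x3=0x07 x4=0x68 x5=0xfb  N=0 Z=0
after  2: x0=0x07 x1=0xf9 x2=0x46 x3=0x07 x4=0x68 x5=0xfb  N=1 Z=0
after  3: x0=0x41 x1=0xf9 x2=0x46 x3=0x07 x4=0x68 x5=0xfb  N=0 Z=0
after  4: x0=0x41 x1=0xf9 x2=0x46 x3=0x07 x4=0x68 x5=0xfc  N=1 Z=0
after  5: x0=0x41 x1=0xf9 x2=0x46 x3=0x47 x4=0x68 x5=0xfc  N=0 Z=0
-- IRQ taken; context saved, return-PC = 6 --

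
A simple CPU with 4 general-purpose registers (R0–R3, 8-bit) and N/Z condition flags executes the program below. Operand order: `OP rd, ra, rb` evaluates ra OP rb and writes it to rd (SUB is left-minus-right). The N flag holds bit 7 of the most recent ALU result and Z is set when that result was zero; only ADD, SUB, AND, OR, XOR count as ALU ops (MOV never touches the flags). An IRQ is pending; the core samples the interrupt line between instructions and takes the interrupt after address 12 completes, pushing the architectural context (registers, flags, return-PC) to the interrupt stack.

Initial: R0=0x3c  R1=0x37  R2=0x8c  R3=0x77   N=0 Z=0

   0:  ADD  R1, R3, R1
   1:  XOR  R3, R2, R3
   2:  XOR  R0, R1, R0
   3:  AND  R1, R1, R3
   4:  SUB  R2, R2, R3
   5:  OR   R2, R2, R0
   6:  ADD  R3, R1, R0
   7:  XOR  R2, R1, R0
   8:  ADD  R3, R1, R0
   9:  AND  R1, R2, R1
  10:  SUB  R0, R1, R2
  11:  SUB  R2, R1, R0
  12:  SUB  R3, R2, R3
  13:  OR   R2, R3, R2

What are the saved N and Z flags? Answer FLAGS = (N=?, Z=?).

FLAGS = (N=1, Z=0)

after  0: R0=0x3c R1=0xae R2=0x8c R3=0x77  N=1 Z=0
after  1: R0=0x3c R1=0xae R2=0x8c R3=0xfb  N=1 Z=0
after  2: R0=0x92 R1=0xae R2=0x8c R3=0xfb  N=1 Z=0
after  3: R0=0x92 R1=0xaa R2=0x8c R3=0xfb  N=1 Z=0
after  4: R0=0x92 R1=0xaa R2=0x91 R3=0xfb  N=1 Z=0
after  5: R0=0x92 R1=0xaa R2=0x93 R3=0xfb  N=1 Z=0
after  6: R0=0x92 R1=0xaa R2=0x93 R3=0x3c  N=0 Z=0
after  7: R0=0x92 R1=0xaa R2=0x38 R3=0x3c  N=0 Z=0
after  8: R0=0x92 R1=0xaa R2=0x38 R3=0x3c  N=0 Z=0
after  9: R0=0x92 R1=0x28 R2=0x38 R3=0x3c  N=0 Z=0
after 10: R0=0xf0 R1=0x28 R2=0x38 R3=0x3c  N=1 Z=0
after 11: R0=0xf0 R1=0x28 R2=0x38 R3=0x3c  N=0 Z=0
after 12: R0=0xf0 R1=0x28 R2=0x38 R3=0xfc  N=1 Z=0
-- IRQ taken; context saved, return-PC = 13 --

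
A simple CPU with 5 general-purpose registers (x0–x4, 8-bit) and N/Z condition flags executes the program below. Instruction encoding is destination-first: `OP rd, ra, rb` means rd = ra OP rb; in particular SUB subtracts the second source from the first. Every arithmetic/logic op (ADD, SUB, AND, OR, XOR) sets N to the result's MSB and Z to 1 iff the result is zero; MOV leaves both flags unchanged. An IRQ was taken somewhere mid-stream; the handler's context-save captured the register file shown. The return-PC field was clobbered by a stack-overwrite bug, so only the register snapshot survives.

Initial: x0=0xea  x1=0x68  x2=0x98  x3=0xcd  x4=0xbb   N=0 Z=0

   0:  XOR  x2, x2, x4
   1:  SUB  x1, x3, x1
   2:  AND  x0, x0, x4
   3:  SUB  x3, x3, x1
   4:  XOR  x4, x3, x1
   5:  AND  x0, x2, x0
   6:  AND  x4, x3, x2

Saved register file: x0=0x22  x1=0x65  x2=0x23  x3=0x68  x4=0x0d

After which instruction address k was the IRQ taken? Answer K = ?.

K = 5

after  0: x0=0xea x1=0x68 x2=0x23 x3=0xcd x4=0xbb  N=0 Z=0
after  1: x0=0xea x1=0x65 x2=0x23 x3=0xcd x4=0xbb  N=0 Z=0
after  2: x0=0xaa x1=0x65 x2=0x23 x3=0xcd x4=0xbb  N=1 Z=0
after  3: x0=0xaa x1=0x65 x2=0x23 x3=0x68 x4=0xbb  N=0 Z=0
after  4: x0=0xaa x1=0x65 x2=0x23 x3=0x68 x4=0x0d  N=0 Z=0
after  5: x0=0x22 x1=0x65 x2=0x23 x3=0x68 x4=0x0d  N=0 Z=0
-- IRQ taken; context saved, return-PC = 6 --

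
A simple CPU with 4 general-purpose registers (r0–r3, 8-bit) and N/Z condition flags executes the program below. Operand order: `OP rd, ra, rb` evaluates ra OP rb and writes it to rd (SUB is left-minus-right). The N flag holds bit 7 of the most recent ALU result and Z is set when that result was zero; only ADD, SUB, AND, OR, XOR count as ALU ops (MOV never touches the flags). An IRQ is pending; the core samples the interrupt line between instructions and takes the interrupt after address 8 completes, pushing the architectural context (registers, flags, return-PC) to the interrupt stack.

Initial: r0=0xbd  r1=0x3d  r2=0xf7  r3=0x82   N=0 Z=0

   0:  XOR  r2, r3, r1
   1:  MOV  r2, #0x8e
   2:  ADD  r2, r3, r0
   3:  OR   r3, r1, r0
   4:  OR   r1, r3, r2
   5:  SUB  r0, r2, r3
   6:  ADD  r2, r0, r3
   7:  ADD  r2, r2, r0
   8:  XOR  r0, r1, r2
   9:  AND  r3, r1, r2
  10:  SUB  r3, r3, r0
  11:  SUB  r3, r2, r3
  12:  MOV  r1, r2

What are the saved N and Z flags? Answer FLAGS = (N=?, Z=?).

after  0: r0=0xbd r1=0x3d r2=0xbf r3=0x82  N=1 Z=0
after  1: r0=0xbd r1=0x3d r2=0x8e r3=0x82  N=1 Z=0
after  2: r0=0xbd r1=0x3d r2=0x3f r3=0x82  N=0 Z=0
after  3: r0=0xbd r1=0x3d r2=0x3f r3=0xbd  N=1 Z=0
after  4: r0=0xbd r1=0xbf r2=0x3f r3=0xbd  N=1 Z=0
after  5: r0=0x82 r1=0xbf r2=0x3f r3=0xbd  N=1 Z=0
after  6: r0=0x82 r1=0xbf r2=0x3f r3=0xbd  N=0 Z=0
after  7: r0=0x82 r1=0xbf r2=0xc1 r3=0xbd  N=1 Z=0
after  8: r0=0x7e r1=0xbf r2=0xc1 r3=0xbd  N=0 Z=0
-- IRQ taken; context saved, return-PC = 9 --

FLAGS = (N=0, Z=0)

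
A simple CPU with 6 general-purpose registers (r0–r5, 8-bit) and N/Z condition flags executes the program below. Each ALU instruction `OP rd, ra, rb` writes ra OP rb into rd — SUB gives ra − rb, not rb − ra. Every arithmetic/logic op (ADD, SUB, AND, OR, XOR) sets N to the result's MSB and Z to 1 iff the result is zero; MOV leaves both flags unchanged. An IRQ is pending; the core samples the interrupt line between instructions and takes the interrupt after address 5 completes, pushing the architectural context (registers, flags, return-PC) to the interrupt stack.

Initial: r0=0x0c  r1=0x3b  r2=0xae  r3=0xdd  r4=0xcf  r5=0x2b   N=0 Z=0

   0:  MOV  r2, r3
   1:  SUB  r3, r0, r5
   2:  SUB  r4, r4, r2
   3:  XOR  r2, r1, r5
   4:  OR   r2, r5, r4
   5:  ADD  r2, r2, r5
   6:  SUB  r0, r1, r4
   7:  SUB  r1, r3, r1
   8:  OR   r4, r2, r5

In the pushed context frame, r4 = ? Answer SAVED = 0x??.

after  0: r0=0x0c r1=0x3b r2=0xdd r3=0xdd r4=0xcf r5=0x2b  N=0 Z=0
after  1: r0=0x0c r1=0x3b r2=0xdd r3=0xe1 r4=0xcf r5=0x2b  N=1 Z=0
after  2: r0=0x0c r1=0x3b r2=0xdd r3=0xe1 r4=0xf2 r5=0x2b  N=1 Z=0
after  3: r0=0x0c r1=0x3b r2=0x10 r3=0xe1 r4=0xf2 r5=0x2b  N=0 Z=0
after  4: r0=0x0c r1=0x3b r2=0xfb r3=0xe1 r4=0xf2 r5=0x2b  N=1 Z=0
after  5: r0=0x0c r1=0x3b r2=0x26 r3=0xe1 r4=0xf2 r5=0x2b  N=0 Z=0
-- IRQ taken; context saved, return-PC = 6 --

SAVED = 0xf2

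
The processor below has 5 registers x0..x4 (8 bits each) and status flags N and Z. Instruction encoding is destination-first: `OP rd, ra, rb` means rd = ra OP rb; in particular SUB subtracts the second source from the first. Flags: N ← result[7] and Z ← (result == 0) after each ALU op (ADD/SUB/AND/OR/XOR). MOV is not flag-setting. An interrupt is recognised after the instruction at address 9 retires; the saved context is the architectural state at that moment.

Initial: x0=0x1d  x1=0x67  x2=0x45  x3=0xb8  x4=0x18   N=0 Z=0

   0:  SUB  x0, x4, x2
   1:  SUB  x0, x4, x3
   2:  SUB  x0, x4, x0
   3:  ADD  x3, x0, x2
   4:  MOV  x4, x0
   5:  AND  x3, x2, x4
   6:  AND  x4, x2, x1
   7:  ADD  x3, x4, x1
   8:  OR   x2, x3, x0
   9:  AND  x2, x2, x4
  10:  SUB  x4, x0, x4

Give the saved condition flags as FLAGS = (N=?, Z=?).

after  0: x0=0xd3 x1=0x67 x2=0x45 x3=0xb8 x4=0x18  N=1 Z=0
after  1: x0=0x60 x1=0x67 x2=0x45 x3=0xb8 x4=0x18  N=0 Z=0
after  2: x0=0xb8 x1=0x67 x2=0x45 x3=0xb8 x4=0x18  N=1 Z=0
after  3: x0=0xb8 x1=0x67 x2=0x45 x3=0xfd x4=0x18  N=1 Z=0
after  4: x0=0xb8 x1=0x67 x2=0x45 x3=0xfd x4=0xb8  N=1 Z=0
after  5: x0=0xb8 x1=0x67 x2=0x45 x3=0x00 x4=0xb8  N=0 Z=1
after  6: x0=0xb8 x1=0x67 x2=0x45 x3=0x00 x4=0x45  N=0 Z=0
after  7: x0=0xb8 x1=0x67 x2=0x45 x3=0xac x4=0x45  N=1 Z=0
after  8: x0=0xb8 x1=0x67 x2=0xbc x3=0xac x4=0x45  N=1 Z=0
after  9: x0=0xb8 x1=0x67 x2=0x04 x3=0xac x4=0x45  N=0 Z=0
-- IRQ taken; context saved, return-PC = 10 --

FLAGS = (N=0, Z=0)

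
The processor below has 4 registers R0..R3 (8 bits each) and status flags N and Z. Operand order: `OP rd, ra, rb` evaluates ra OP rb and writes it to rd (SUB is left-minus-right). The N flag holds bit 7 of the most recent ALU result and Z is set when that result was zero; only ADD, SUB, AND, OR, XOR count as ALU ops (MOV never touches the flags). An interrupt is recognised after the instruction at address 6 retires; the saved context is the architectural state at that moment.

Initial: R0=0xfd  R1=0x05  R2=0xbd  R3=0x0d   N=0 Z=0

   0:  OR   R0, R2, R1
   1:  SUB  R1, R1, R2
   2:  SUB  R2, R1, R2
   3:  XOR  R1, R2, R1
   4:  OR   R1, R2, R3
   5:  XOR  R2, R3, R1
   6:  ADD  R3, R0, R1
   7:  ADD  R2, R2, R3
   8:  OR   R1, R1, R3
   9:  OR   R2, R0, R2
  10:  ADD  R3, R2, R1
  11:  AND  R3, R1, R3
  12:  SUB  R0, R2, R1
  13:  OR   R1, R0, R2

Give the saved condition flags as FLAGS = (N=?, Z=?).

FLAGS = (N=0, Z=0)

after  0: R0=0xbd R1=0x05 R2=0xbd R3=0x0d  N=1 Z=0
after  1: R0=0xbd R1=0x48 R2=0xbd R3=0x0d  N=0 Z=0
after  2: R0=0xbd R1=0x48 R2=0x8b R3=0x0d  N=1 Z=0
after  3: R0=0xbd R1=0xc3 R2=0x8b R3=0x0d  N=1 Z=0
after  4: R0=0xbd R1=0x8f R2=0x8b R3=0x0d  N=1 Z=0
after  5: R0=0xbd R1=0x8f R2=0x82 R3=0x0d  N=1 Z=0
after  6: R0=0xbd R1=0x8f R2=0x82 R3=0x4c  N=0 Z=0
-- IRQ taken; context saved, return-PC = 7 --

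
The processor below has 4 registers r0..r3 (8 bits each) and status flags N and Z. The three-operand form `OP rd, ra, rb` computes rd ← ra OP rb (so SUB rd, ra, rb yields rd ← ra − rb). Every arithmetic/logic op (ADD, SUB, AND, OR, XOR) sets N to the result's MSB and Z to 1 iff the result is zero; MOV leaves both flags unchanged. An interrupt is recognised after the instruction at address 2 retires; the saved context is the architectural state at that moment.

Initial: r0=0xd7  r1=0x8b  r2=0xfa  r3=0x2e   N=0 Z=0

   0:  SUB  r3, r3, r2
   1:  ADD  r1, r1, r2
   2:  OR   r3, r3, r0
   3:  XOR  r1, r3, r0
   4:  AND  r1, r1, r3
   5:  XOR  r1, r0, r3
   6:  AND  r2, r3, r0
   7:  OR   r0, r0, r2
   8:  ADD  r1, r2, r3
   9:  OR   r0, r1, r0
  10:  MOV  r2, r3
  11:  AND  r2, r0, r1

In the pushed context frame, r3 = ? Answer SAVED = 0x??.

SAVED = 0xf7

after  0: r0=0xd7 r1=0x8b r2=0xfa r3=0x34  N=0 Z=0
after  1: r0=0xd7 r1=0x85 r2=0xfa r3=0x34  N=1 Z=0
after  2: r0=0xd7 r1=0x85 r2=0xfa r3=0xf7  N=1 Z=0
-- IRQ taken; context saved, return-PC = 3 --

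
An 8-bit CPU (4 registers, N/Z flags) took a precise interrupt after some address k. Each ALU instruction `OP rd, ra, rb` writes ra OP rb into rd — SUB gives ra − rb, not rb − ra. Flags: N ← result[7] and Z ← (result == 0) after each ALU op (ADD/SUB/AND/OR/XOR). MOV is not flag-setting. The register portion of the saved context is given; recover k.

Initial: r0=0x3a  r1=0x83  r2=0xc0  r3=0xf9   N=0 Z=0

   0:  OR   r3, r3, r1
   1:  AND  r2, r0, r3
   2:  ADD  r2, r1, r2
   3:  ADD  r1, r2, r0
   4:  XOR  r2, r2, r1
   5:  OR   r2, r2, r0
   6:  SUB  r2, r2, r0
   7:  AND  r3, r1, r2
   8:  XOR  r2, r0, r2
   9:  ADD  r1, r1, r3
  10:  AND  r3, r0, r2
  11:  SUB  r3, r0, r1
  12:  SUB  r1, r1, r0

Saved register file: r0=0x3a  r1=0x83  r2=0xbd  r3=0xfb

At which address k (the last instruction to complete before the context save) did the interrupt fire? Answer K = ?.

after  0: r0=0x3a r1=0x83 r2=0xc0 r3=0xfb  N=1 Z=0
after  1: r0=0x3a r1=0x83 r2=0x3a r3=0xfb  N=0 Z=0
after  2: r0=0x3a r1=0x83 r2=0xbd r3=0xfb  N=1 Z=0
-- IRQ taken; context saved, return-PC = 3 --

K = 2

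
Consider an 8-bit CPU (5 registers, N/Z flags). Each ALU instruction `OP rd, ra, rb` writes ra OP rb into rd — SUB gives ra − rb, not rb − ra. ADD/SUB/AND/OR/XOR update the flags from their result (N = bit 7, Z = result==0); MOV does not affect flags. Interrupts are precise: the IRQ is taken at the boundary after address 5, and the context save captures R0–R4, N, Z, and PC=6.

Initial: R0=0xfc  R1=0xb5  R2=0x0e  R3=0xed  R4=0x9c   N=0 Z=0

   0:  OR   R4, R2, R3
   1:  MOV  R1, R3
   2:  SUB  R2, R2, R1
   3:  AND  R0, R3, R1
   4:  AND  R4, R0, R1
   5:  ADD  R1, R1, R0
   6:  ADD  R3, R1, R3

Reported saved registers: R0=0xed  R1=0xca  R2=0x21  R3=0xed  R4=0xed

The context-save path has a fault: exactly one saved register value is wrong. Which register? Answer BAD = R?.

BAD = R1

after  0: R0=0xfc R1=0xb5 R2=0x0e R3=0xed R4=0xef  N=1 Z=0
after  1: R0=0xfc R1=0xed R2=0x0e R3=0xed R4=0xef  N=1 Z=0
after  2: R0=0xfc R1=0xed R2=0x21 R3=0xed R4=0xef  N=0 Z=0
after  3: R0=0xed R1=0xed R2=0x21 R3=0xed R4=0xef  N=1 Z=0
after  4: R0=0xed R1=0xed R2=0x21 R3=0xed R4=0xed  N=1 Z=0
after  5: R0=0xed R1=0xda R2=0x21 R3=0xed R4=0xed  N=1 Z=0
-- IRQ taken; context saved, return-PC = 6 --
mismatch: R1: reported 0xca vs actual 0xda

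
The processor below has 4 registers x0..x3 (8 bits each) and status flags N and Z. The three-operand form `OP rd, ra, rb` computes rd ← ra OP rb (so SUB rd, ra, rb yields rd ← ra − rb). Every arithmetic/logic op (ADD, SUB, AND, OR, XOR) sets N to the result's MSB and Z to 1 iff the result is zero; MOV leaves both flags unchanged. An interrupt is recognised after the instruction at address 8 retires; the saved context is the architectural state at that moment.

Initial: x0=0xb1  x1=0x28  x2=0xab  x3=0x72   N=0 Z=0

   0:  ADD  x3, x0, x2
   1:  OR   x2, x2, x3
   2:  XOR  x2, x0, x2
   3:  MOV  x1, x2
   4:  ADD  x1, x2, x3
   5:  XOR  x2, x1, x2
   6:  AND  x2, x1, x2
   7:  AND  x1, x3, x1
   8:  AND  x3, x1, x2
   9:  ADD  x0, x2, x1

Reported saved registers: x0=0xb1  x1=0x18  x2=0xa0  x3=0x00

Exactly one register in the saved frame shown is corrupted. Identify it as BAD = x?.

after  0: x0=0xb1 x1=0x28 x2=0xab x3=0x5c  N=0 Z=0
after  1: x0=0xb1 x1=0x28 x2=0xff x3=0x5c  N=1 Z=0
after  2: x0=0xb1 x1=0x28 x2=0x4e x3=0x5c  N=0 Z=0
after  3: x0=0xb1 x1=0x4e x2=0x4e x3=0x5c  N=0 Z=0
after  4: x0=0xb1 x1=0xaa x2=0x4e x3=0x5c  N=1 Z=0
after  5: x0=0xb1 x1=0xaa x2=0xe4 x3=0x5c  N=1 Z=0
after  6: x0=0xb1 x1=0xaa x2=0xa0 x3=0x5c  N=1 Z=0
after  7: x0=0xb1 x1=0x08 x2=0xa0 x3=0x5c  N=0 Z=0
after  8: x0=0xb1 x1=0x08 x2=0xa0 x3=0x00  N=0 Z=1
-- IRQ taken; context saved, return-PC = 9 --
mismatch: x1: reported 0x18 vs actual 0x08

BAD = x1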